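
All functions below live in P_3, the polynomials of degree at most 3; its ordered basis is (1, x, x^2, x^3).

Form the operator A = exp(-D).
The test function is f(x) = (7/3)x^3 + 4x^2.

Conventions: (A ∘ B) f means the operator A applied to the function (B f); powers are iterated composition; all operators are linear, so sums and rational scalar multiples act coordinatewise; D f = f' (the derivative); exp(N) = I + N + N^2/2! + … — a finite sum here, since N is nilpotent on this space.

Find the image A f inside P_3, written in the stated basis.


order-1 term: -7x^2 - 8x
order-2 term: 7x + 4
order-3 term: -7/3
the series for exp(-D) f terminates at order 3
exp(-D) f = (7/3)x^3 - 3x^2 - x + 5/3

the result is g(x) = (7/3)x^3 - 3x^2 - x + 5/3


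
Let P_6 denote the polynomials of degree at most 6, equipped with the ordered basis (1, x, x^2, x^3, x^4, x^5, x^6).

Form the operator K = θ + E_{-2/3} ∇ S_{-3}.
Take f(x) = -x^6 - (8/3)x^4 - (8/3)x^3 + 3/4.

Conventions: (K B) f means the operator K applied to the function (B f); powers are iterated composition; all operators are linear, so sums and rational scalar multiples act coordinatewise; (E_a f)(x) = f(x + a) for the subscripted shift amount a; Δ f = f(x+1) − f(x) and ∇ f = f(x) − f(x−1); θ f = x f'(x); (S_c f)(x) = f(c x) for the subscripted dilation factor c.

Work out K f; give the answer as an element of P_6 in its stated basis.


θ f = -6x^6 - (32/3)x^4 - 8x^3
S_{-3} f = -729x^6 - 216x^4 + 72x^3 + 3/4
∇ S_{-3} f = -4374x^5 + 10935x^4 - 15444x^3 + 12447x^2 - 5454x + 1017
E_{-2/3} ∇ S_{-3} f = -4374x^5 + 25515x^4 - 64044x^3 + 85455x^2 - 59922x + 17497
(θ + E_{-2/3} ∇ S_{-3}) f = -6x^6 - 4374x^5 + (76513/3)x^4 - 64052x^3 + 85455x^2 - 59922x + 17497

g(x) = -6x^6 - 4374x^5 + (76513/3)x^4 - 64052x^3 + 85455x^2 - 59922x + 17497


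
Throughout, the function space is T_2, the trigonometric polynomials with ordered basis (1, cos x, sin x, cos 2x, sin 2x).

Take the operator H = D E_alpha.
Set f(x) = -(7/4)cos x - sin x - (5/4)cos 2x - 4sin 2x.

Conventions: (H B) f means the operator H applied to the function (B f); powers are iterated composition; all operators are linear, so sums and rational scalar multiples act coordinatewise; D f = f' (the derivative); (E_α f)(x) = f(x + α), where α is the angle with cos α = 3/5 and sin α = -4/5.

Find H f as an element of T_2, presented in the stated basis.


the result is g(x) = -2cos x + (1/4)sin x - (4/25)cos 2x - (419/50)sin 2x

E_alpha f = -(1/4)cos x - 2sin x + (419/100)cos 2x - (2/25)sin 2x
D E_alpha f = -2cos x + (1/4)sin x - (4/25)cos 2x - (419/50)sin 2x


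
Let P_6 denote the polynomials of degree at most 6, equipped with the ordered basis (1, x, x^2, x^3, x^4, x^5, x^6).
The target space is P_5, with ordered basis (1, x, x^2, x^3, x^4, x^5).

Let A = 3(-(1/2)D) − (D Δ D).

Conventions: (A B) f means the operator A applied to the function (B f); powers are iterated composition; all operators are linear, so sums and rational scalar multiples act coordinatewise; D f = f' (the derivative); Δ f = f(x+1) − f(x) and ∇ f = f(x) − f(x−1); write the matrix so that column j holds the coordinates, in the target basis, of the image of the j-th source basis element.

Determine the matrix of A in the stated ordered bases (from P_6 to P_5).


image of 1: 0
image of x: -3/2
image of x^2: -3x
image of x^3: -(9/2)x^2 - 6
image of x^4: -6x^3 - 24x - 12
image of x^5: -(15/2)x^4 - 60x^2 - 60x - 20
image of x^6: -9x^5 - 120x^3 - 180x^2 - 120x - 30
each image's coordinates form column j of the matrix

the matrix is [[0, -3/2, 0, -6, -12, -20, -30]; [0, 0, -3, 0, -24, -60, -120]; [0, 0, 0, -9/2, 0, -60, -180]; [0, 0, 0, 0, -6, 0, -120]; [0, 0, 0, 0, 0, -15/2, 0]; [0, 0, 0, 0, 0, 0, -9]] (rows listed top to bottom)


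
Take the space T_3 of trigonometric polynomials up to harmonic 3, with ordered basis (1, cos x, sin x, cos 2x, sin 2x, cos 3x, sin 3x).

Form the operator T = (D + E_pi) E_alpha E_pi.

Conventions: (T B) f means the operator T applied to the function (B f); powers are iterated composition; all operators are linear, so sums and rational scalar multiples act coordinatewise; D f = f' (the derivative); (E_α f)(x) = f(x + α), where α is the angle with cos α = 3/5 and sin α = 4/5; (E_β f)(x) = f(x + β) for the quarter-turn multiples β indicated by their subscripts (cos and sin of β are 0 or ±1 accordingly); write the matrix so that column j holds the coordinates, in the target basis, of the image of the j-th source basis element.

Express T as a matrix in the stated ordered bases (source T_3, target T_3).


image of 1: 1
image of cos x: (7/5)cos x - (1/5)sin x
image of sin x: (1/5)cos x + (7/5)sin x
image of cos 2x: -(11/5)cos 2x - (2/5)sin 2x
image of sin 2x: (2/5)cos 2x - (11/5)sin 2x
image of cos 3x: (3/25)cos 3x - (79/25)sin 3x
image of sin 3x: (79/25)cos 3x + (3/25)sin 3x
each image's coordinates form column j of the matrix

the matrix is [[1, 0, 0, 0, 0, 0, 0]; [0, 7/5, 1/5, 0, 0, 0, 0]; [0, -1/5, 7/5, 0, 0, 0, 0]; [0, 0, 0, -11/5, 2/5, 0, 0]; [0, 0, 0, -2/5, -11/5, 0, 0]; [0, 0, 0, 0, 0, 3/25, 79/25]; [0, 0, 0, 0, 0, -79/25, 3/25]] (rows listed top to bottom)


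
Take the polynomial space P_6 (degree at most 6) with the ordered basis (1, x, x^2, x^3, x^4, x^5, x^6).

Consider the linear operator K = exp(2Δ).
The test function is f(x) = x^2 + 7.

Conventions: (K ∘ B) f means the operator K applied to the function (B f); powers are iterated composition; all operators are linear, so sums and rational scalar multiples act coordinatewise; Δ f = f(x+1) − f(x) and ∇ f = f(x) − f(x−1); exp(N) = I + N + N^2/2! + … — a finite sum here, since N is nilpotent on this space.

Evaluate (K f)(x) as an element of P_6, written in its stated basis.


the result is g(x) = x^2 + 4x + 13

order-1 term: 4x + 2
order-2 term: 4
the series for exp(2Δ) f terminates at order 2
exp(2Δ) f = x^2 + 4x + 13


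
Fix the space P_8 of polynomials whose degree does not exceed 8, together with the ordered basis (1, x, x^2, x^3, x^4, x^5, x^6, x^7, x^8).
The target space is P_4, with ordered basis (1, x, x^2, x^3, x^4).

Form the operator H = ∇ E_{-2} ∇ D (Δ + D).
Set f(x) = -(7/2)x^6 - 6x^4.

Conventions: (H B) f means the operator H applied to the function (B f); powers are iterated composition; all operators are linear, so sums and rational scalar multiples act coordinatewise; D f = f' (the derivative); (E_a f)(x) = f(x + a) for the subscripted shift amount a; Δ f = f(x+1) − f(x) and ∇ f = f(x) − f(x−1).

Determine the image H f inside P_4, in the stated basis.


Δ f = -21x^5 - (105/2)x^4 - 94x^3 - (177/2)x^2 - 45x - 19/2
D f = -21x^5 - 24x^3
(Δ + D) f = -42x^5 - (105/2)x^4 - 118x^3 - (177/2)x^2 - 45x - 19/2
D (Δ + D) f = -210x^4 - 210x^3 - 354x^2 - 177x - 45
∇ D (Δ + D) f = -840x^3 + 630x^2 - 918x + 177
E_{-2} (∇ D (Δ + D)) f = -840x^3 + 5670x^2 - 13518x + 11253
∇ E_{-2} (∇ D (Δ + D)) f = -2520x^2 + 13860x - 20028

the result is g(x) = -2520x^2 + 13860x - 20028


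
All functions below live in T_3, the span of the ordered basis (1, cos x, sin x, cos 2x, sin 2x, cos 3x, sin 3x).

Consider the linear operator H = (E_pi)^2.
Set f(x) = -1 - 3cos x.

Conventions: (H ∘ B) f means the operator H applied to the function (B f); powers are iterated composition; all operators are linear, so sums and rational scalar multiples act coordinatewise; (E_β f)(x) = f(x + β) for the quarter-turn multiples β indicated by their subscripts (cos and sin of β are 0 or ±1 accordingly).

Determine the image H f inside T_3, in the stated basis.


the image equals g(x) = -1 - 3cos x

E_pi f = -1 + 3cos x
E_pi E_pi f = -1 - 3cos x


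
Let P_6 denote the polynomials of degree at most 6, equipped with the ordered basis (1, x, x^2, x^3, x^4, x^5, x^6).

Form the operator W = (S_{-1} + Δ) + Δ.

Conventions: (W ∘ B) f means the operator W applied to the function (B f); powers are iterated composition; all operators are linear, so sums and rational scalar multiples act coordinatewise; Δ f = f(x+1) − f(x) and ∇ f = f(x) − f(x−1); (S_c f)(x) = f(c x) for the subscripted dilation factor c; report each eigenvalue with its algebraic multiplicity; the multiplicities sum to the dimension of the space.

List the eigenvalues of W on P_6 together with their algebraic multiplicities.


image of 1: 1
image of x: -x + 2
image of x^2: x^2 + 4x + 2
image of x^3: -x^3 + 6x^2 + 6x + 2
image of x^4: x^4 + 8x^3 + 12x^2 + 8x + 2
image of x^5: -x^5 + 10x^4 + 20x^3 + 20x^2 + 10x + 2
image of x^6: x^6 + 12x^5 + 30x^4 + 40x^3 + 30x^2 + 12x + 2
the matrix is upper triangular; its diagonal is (1, -1, 1, -1, 1, -1, 1)
for a triangular matrix the eigenvalues are the diagonal entries, with algebraic multiplicity their repetition count

λ = -1 (multiplicity 3), λ = 1 (multiplicity 4)


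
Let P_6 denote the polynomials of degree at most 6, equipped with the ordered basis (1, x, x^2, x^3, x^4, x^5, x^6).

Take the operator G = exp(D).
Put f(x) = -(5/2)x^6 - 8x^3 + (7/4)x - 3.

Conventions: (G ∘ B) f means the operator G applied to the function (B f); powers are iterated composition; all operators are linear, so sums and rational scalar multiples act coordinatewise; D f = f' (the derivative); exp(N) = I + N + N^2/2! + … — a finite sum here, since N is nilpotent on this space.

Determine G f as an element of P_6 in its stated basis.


order-1 term: -15x^5 - 24x^2 + 7/4
order-2 term: -(75/2)x^4 - 24x
order-3 term: -50x^3 - 8
order-4 term: -(75/2)x^2
order-5 term: -15x
order-6 term: -5/2
the series for exp(D) f terminates at order 6
exp(D) f = -(5/2)x^6 - 15x^5 - (75/2)x^4 - 58x^3 - (123/2)x^2 - (149/4)x - 47/4

the result is g(x) = -(5/2)x^6 - 15x^5 - (75/2)x^4 - 58x^3 - (123/2)x^2 - (149/4)x - 47/4


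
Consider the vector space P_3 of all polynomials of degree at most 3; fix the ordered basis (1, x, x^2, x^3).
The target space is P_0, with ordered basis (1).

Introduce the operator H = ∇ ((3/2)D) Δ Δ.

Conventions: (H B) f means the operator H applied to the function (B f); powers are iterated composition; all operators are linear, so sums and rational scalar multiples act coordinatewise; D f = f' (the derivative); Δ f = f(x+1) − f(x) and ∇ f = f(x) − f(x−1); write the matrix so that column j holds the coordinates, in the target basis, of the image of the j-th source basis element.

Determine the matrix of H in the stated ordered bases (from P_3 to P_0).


image of 1: 0
image of x: 0
image of x^2: 0
image of x^3: 0
each image's coordinates form column j of the matrix

the matrix is [[0, 0, 0, 0]] (rows listed top to bottom)


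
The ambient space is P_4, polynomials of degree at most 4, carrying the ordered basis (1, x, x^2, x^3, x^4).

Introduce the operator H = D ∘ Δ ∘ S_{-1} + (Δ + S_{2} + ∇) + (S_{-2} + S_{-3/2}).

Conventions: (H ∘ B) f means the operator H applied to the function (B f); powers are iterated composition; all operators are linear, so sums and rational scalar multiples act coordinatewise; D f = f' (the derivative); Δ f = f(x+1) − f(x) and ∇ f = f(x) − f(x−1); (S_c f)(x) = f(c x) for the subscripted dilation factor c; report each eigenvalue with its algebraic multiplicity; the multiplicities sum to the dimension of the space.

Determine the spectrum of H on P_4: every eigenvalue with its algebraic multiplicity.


λ = -27/8 (multiplicity 1), λ = -3/2 (multiplicity 1), λ = 3 (multiplicity 1), λ = 41/4 (multiplicity 1), λ = 593/16 (multiplicity 1)

image of 1: 3
image of x: -(3/2)x + 2
image of x^2: (41/4)x^2 + 4x + 2
image of x^3: -(27/8)x^3 + 6x^2 - 6x - 1
image of x^4: (593/16)x^4 + 8x^3 + 12x^2 + 20x + 4
the matrix is upper triangular; its diagonal is (3, -3/2, 41/4, -27/8, 593/16)
for a triangular matrix the eigenvalues are the diagonal entries, with algebraic multiplicity their repetition count


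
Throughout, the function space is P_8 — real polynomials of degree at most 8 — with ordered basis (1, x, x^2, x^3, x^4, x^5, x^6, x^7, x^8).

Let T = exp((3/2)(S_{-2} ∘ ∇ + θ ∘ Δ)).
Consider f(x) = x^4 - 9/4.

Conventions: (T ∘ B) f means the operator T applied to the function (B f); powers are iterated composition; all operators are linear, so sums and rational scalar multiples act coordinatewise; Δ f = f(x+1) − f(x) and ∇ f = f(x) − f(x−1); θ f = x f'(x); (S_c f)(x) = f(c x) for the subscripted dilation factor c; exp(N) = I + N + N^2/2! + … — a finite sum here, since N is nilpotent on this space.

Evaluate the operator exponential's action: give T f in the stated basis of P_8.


order-1 term: -30x^3 - 18x^2 - 6x - 3/2
order-2 term: -405x^2 - (351/2)x - 27/2
order-3 term: 405x + 459/4
order-4 term: 1215/8
the series for exp((3/2)(S_{-2} ∘ ∇ + θ ∘ Δ)) f terminates at order 4
exp((3/2)(S_{-2} ∘ ∇ + θ ∘ Δ)) f = x^4 - 30x^3 - 423x^2 + (447/2)x + 1995/8

the result is g(x) = x^4 - 30x^3 - 423x^2 + (447/2)x + 1995/8


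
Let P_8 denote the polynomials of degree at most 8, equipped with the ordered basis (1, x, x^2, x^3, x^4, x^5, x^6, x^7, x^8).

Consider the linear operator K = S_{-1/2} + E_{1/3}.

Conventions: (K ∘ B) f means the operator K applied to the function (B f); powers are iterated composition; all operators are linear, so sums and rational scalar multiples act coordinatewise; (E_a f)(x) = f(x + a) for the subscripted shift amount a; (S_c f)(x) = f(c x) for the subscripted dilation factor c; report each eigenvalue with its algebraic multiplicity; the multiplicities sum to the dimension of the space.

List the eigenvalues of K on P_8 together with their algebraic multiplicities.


image of 1: 2
image of x: (1/2)x + 1/3
image of x^2: (5/4)x^2 + (2/3)x + 1/9
image of x^3: (7/8)x^3 + x^2 + (1/3)x + 1/27
image of x^4: (17/16)x^4 + (4/3)x^3 + (2/3)x^2 + (4/27)x + 1/81
image of x^5: (31/32)x^5 + (5/3)x^4 + (10/9)x^3 + (10/27)x^2 + (5/81)x + 1/243
image of x^6: (65/64)x^6 + 2x^5 + (5/3)x^4 + (20/27)x^3 + (5/27)x^2 + (2/81)x + 1/729
image of x^7: (127/128)x^7 + (7/3)x^6 + (7/3)x^5 + (35/27)x^4 + (35/81)x^3 + (7/81)x^2 + (7/729)x + 1/2187
image of x^8: (257/256)x^8 + (8/3)x^7 + (28/9)x^6 + (56/27)x^5 + (70/81)x^4 + (56/243)x^3 + (28/729)x^2 + (8/2187)x + 1/6561
the matrix is upper triangular; its diagonal is (2, 1/2, 5/4, 7/8, 17/16, 31/32, 65/64, 127/128, 257/256)
for a triangular matrix the eigenvalues are the diagonal entries, with algebraic multiplicity their repetition count

λ = 1/2 (multiplicity 1), λ = 7/8 (multiplicity 1), λ = 31/32 (multiplicity 1), λ = 127/128 (multiplicity 1), λ = 257/256 (multiplicity 1), λ = 65/64 (multiplicity 1), λ = 17/16 (multiplicity 1), λ = 5/4 (multiplicity 1), λ = 2 (multiplicity 1)


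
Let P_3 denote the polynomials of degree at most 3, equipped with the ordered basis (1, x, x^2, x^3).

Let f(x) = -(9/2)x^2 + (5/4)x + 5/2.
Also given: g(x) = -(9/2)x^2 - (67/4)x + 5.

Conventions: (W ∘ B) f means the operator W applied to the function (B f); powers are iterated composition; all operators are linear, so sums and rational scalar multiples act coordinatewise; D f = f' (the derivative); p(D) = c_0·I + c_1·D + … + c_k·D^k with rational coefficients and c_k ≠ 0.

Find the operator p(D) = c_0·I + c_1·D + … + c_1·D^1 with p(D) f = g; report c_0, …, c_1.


D^0 f = -(9/2)x^2 + (5/4)x + 5/2
D^1 f = -9x + 5/4
matching coefficients of g against c_0 f + c_1 Df + … from the top degree down determines the c_i
solution: c_0 = 1, c_1 = 2

p(D) = I + 2·D, i.e. c_0 = 1, c_1 = 2


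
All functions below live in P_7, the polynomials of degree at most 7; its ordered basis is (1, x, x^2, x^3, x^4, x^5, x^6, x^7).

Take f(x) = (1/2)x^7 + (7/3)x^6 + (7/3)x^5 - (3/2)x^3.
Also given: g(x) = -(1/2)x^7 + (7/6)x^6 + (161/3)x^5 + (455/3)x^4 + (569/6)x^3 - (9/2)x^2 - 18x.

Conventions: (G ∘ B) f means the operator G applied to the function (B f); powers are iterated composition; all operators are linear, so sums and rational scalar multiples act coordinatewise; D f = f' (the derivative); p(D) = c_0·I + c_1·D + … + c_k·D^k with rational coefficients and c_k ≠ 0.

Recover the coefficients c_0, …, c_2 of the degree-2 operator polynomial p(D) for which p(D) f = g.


p(D) = -I + D + 2·D^2, i.e. c_0 = -1, c_1 = 1, c_2 = 2

D^0 f = (1/2)x^7 + (7/3)x^6 + (7/3)x^5 - (3/2)x^3
D^1 f = (7/2)x^6 + 14x^5 + (35/3)x^4 - (9/2)x^2
D^2 f = 21x^5 + 70x^4 + (140/3)x^3 - 9x
matching coefficients of g against c_0 f + c_1 Df + … from the top degree down determines the c_i
solution: c_0 = -1, c_1 = 1, c_2 = 2


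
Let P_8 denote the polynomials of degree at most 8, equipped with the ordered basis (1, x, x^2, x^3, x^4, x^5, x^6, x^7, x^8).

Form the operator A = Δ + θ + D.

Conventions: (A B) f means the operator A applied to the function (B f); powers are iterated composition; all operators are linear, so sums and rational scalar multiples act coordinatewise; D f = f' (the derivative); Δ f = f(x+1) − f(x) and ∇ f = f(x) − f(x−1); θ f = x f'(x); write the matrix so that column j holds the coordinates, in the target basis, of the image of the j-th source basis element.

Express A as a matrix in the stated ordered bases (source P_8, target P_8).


image of 1: 0
image of x: x + 2
image of x^2: 2x^2 + 4x + 1
image of x^3: 3x^3 + 6x^2 + 3x + 1
image of x^4: 4x^4 + 8x^3 + 6x^2 + 4x + 1
image of x^5: 5x^5 + 10x^4 + 10x^3 + 10x^2 + 5x + 1
image of x^6: 6x^6 + 12x^5 + 15x^4 + 20x^3 + 15x^2 + 6x + 1
image of x^7: 7x^7 + 14x^6 + 21x^5 + 35x^4 + 35x^3 + 21x^2 + 7x + 1
image of x^8: 8x^8 + 16x^7 + 28x^6 + 56x^5 + 70x^4 + 56x^3 + 28x^2 + 8x + 1
each image's coordinates form column j of the matrix

the matrix is [[0, 2, 1, 1, 1, 1, 1, 1, 1]; [0, 1, 4, 3, 4, 5, 6, 7, 8]; [0, 0, 2, 6, 6, 10, 15, 21, 28]; [0, 0, 0, 3, 8, 10, 20, 35, 56]; [0, 0, 0, 0, 4, 10, 15, 35, 70]; [0, 0, 0, 0, 0, 5, 12, 21, 56]; [0, 0, 0, 0, 0, 0, 6, 14, 28]; [0, 0, 0, 0, 0, 0, 0, 7, 16]; [0, 0, 0, 0, 0, 0, 0, 0, 8]] (rows listed top to bottom)


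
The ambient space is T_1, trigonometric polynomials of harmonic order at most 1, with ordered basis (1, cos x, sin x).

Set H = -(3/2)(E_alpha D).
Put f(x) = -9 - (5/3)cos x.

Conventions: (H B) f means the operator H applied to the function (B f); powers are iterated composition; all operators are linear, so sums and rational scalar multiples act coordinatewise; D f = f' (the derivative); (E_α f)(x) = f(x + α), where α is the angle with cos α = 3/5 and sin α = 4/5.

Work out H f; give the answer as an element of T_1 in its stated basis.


g(x) = -2cos x - (3/2)sin x

D f = (5/3)sin x
E_alpha D f = (4/3)cos x + sin x
(-(3/2)(E_alpha D)) f = -2cos x - (3/2)sin x


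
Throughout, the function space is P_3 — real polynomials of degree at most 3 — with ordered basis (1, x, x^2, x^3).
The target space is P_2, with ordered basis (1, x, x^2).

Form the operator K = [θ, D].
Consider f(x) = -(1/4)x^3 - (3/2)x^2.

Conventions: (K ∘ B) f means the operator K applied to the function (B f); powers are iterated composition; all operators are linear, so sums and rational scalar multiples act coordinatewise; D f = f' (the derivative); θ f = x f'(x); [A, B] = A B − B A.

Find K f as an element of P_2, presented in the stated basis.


the image equals g(x) = (3/4)x^2 + 3x

D f = -(3/4)x^2 - 3x
θ D f = -(3/2)x^2 - 3x
θ f = -(3/4)x^3 - 3x^2
D θ f = -(9/4)x^2 - 6x
[θ, D] f = (3/4)x^2 + 3x


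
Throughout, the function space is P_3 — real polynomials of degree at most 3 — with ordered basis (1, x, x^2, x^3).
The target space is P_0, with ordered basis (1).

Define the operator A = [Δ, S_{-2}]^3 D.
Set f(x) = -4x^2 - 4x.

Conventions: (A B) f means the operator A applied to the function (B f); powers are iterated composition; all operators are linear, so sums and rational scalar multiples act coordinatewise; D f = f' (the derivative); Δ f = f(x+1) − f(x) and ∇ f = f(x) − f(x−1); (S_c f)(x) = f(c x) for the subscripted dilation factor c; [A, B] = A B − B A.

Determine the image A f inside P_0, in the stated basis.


D f = -8x - 4
S_{-2} D f = 16x - 4
Δ S_{-2} D f = 16
Δ D f = -8
S_{-2} Δ D f = -8
[Δ, S_{-2}] D f = 24
S_{-2} [Δ, S_{-2}] D f = 24
Δ S_{-2} [Δ, S_{-2}] D f = 0
Δ [Δ, S_{-2}] D f = 0
S_{-2} Δ [Δ, S_{-2}] D f = 0
[Δ, S_{-2}] [Δ, S_{-2}] D f = 0
S_{-2} [Δ, S_{-2}] [Δ, S_{-2}] D f = 0
Δ S_{-2} [Δ, S_{-2}] [Δ, S_{-2}] D f = 0
Δ [Δ, S_{-2}] [Δ, S_{-2}] D f = 0
S_{-2} Δ [Δ, S_{-2}] [Δ, S_{-2}] D f = 0
[Δ, S_{-2}] [Δ, S_{-2}] [Δ, S_{-2}] D f = 0

the result is g(x) = 0


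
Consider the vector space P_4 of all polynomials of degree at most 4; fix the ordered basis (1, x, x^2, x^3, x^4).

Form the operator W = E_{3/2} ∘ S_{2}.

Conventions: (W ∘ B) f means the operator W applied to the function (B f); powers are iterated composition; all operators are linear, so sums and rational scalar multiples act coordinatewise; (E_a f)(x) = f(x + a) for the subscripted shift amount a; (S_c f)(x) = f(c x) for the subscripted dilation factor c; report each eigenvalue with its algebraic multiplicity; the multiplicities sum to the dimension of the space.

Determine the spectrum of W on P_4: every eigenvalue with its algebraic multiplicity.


λ = 1 (multiplicity 1), λ = 2 (multiplicity 1), λ = 4 (multiplicity 1), λ = 8 (multiplicity 1), λ = 16 (multiplicity 1)

image of 1: 1
image of x: 2x + 3
image of x^2: 4x^2 + 12x + 9
image of x^3: 8x^3 + 36x^2 + 54x + 27
image of x^4: 16x^4 + 96x^3 + 216x^2 + 216x + 81
the matrix is upper triangular; its diagonal is (1, 2, 4, 8, 16)
for a triangular matrix the eigenvalues are the diagonal entries, with algebraic multiplicity their repetition count


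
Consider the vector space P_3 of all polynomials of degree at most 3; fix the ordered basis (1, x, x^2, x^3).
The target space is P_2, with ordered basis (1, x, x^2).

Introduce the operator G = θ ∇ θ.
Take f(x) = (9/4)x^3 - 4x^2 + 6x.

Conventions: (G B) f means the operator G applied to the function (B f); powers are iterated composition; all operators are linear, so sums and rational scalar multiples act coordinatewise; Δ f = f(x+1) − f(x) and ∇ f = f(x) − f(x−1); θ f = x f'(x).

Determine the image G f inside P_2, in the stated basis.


g(x) = (81/2)x^2 - (145/4)x

θ f = (27/4)x^3 - 8x^2 + 6x
∇ θ f = (81/4)x^2 - (145/4)x + 83/4
θ (∇ θ) f = (81/2)x^2 - (145/4)x


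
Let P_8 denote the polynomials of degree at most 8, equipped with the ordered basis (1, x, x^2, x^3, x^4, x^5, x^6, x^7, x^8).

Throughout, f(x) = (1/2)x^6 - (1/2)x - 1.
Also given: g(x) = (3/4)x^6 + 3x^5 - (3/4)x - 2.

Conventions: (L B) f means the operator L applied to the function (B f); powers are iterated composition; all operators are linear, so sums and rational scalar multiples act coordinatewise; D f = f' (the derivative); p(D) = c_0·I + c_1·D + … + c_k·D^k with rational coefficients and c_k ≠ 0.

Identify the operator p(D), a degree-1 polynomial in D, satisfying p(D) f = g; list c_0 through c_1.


D^0 f = (1/2)x^6 - (1/2)x - 1
D^1 f = 3x^5 - 1/2
matching coefficients of g against c_0 f + c_1 Df + … from the top degree down determines the c_i
solution: c_0 = 3/2, c_1 = 1

p(D) = (3/2)·I + D, i.e. c_0 = 3/2, c_1 = 1


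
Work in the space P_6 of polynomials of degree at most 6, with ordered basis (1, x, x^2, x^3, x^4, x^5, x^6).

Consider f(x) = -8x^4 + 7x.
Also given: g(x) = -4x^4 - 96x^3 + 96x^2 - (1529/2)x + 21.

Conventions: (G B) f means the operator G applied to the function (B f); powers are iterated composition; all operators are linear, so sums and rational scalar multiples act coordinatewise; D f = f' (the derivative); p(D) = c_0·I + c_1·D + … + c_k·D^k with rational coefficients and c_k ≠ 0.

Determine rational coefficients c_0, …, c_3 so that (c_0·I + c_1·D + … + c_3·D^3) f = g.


D^0 f = -8x^4 + 7x
D^1 f = -32x^3 + 7
D^2 f = -96x^2
D^3 f = -192x
matching coefficients of g against c_0 f + c_1 Df + … from the top degree down determines the c_i
solution: c_0 = 1/2, c_1 = 3, c_2 = -1, c_3 = 4

c_0 = 1/2, c_1 = 3, c_2 = -1, c_3 = 4


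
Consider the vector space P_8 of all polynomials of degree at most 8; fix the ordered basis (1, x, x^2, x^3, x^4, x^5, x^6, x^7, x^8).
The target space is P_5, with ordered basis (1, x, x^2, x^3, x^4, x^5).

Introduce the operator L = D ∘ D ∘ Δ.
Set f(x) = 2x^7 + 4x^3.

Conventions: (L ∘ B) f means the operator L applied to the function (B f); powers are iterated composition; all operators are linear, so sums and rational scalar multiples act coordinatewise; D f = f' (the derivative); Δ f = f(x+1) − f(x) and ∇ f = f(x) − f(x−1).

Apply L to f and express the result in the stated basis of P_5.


Δ f = 14x^6 + 42x^5 + 70x^4 + 70x^3 + 54x^2 + 26x + 6
D Δ f = 84x^5 + 210x^4 + 280x^3 + 210x^2 + 108x + 26
D (D ∘ Δ) f = 420x^4 + 840x^3 + 840x^2 + 420x + 108

the image equals g(x) = 420x^4 + 840x^3 + 840x^2 + 420x + 108


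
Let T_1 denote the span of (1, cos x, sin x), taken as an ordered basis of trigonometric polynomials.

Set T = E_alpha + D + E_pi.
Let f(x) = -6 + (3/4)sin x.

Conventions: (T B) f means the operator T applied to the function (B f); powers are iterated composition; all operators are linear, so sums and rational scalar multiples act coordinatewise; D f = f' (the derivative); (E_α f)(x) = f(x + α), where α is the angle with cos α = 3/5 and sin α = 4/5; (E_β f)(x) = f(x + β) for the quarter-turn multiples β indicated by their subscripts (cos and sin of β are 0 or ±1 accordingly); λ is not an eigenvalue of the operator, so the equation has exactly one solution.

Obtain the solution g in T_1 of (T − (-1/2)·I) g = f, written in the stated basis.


g(x) = -12/5 - (27/65)cos x + (3/130)sin x

write g with unknown coordinates in the stated basis and equate coefficients in (T − (-1/2)·I) g = f
solving from the highest basis element down gives g = -12/5 - (27/65)cos x + (3/130)sin x
check: T g = -24/5 + (27/130)cos x + (48/65)sin x
so T g − (-1/2)·g = -6 + (3/4)sin x = f ✓


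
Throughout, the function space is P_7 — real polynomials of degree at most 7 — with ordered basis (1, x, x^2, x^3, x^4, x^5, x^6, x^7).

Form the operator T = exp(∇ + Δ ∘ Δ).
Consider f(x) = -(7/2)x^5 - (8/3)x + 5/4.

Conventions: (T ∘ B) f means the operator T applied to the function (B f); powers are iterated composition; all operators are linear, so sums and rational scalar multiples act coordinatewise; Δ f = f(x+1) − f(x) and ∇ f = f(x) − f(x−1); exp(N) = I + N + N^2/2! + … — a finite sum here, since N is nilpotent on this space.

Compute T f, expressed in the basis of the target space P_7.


g(x) = -(7/2)x^5 - (35/2)x^4 - 70x^3 - 385x^2 - (5371/6)x - 11021/12

order-1 term: -(35/2)x^4 - 35x^3 - 245x^2 - (455/2)x - 667/6
order-2 term: -35x^3 - 105x^2 - (1085/2)x - 945/2
order-3 term: -35x^2 - 105x - 595/2
order-4 term: -(35/2)x - 35
order-5 term: -7/2
the series for exp(∇ + Δ ∘ Δ) f terminates at order 5
exp(∇ + Δ ∘ Δ) f = -(7/2)x^5 - (35/2)x^4 - 70x^3 - 385x^2 - (5371/6)x - 11021/12


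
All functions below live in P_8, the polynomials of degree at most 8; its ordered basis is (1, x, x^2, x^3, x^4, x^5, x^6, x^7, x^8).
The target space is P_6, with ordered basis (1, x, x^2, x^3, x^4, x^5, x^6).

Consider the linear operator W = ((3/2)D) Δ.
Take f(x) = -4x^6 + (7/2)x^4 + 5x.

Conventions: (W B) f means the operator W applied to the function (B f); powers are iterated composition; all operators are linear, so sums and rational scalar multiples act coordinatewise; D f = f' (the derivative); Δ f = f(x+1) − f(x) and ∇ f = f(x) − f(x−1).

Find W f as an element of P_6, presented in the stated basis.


the image equals g(x) = -180x^4 - 360x^3 - 297x^2 - 117x - 15

Δ f = -24x^5 - 60x^4 - 66x^3 - 39x^2 - 10x + 9/2
D Δ f = -120x^4 - 240x^3 - 198x^2 - 78x - 10
((3/2)D) Δ f = -180x^4 - 360x^3 - 297x^2 - 117x - 15


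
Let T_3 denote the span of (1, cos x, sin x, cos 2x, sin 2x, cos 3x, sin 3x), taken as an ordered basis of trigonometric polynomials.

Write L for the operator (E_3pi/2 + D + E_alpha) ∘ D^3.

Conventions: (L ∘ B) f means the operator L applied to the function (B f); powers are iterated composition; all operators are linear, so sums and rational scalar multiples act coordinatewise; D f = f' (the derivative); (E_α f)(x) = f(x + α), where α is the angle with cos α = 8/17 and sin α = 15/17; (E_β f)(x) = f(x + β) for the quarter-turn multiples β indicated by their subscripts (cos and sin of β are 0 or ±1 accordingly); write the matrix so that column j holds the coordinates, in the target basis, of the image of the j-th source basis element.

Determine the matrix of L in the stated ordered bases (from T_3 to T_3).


the matrix is [[0, 0, 0, 0, 0, 0, 0]; [0, 15/17, -8/17, 0, 0, 0, 0]; [0, 8/17, 15/17, 0, 0, 0, 0]; [0, 0, 0, 6544/289, 3600/289, 0, 0]; [0, 0, 0, -3600/289, 6544/289, 0, 0]; [0, 0, 0, 0, 0, 517239/4913, 131976/4913]; [0, 0, 0, 0, 0, -131976/4913, 517239/4913]] (rows listed top to bottom)

image of 1: 0
image of cos x: (15/17)cos x + (8/17)sin x
image of sin x: -(8/17)cos x + (15/17)sin x
image of cos 2x: (6544/289)cos 2x - (3600/289)sin 2x
image of sin 2x: (3600/289)cos 2x + (6544/289)sin 2x
image of cos 3x: (517239/4913)cos 3x - (131976/4913)sin 3x
image of sin 3x: (131976/4913)cos 3x + (517239/4913)sin 3x
each image's coordinates form column j of the matrix


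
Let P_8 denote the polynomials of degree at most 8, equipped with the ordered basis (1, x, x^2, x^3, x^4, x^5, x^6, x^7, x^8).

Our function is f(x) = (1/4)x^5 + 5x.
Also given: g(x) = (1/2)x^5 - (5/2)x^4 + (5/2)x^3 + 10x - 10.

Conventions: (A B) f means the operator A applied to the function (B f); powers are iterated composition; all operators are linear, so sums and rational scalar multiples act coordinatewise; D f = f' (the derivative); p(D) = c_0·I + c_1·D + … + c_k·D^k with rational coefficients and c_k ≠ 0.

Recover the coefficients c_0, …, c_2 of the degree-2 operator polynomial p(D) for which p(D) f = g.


D^0 f = (1/4)x^5 + 5x
D^1 f = (5/4)x^4 + 5
D^2 f = 5x^3
matching coefficients of g against c_0 f + c_1 Df + … from the top degree down determines the c_i
solution: c_0 = 2, c_1 = -2, c_2 = 1/2

p(D) = 2·I − 2·D + (1/2)·D^2, i.e. c_0 = 2, c_1 = -2, c_2 = 1/2


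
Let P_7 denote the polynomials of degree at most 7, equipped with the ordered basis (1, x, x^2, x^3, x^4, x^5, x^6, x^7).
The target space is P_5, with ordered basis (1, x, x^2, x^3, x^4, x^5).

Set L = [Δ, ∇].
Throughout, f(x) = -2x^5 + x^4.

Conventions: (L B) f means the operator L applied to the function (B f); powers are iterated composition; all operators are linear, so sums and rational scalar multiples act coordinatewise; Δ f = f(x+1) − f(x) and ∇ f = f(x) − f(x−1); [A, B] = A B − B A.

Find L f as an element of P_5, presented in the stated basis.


the result is g(x) = 0

∇ f = -10x^4 + 24x^3 - 26x^2 + 14x - 3
Δ ∇ f = -40x^3 + 12x^2 - 20x + 2
Δ f = -10x^4 - 16x^3 - 14x^2 - 6x - 1
∇ Δ f = -40x^3 + 12x^2 - 20x + 2
[Δ, ∇] f = 0


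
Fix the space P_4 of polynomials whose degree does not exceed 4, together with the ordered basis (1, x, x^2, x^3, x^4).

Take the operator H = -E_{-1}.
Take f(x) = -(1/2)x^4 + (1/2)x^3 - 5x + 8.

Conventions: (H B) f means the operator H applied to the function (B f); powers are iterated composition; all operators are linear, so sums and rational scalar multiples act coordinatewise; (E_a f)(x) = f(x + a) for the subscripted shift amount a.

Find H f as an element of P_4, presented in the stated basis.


the result is g(x) = (1/2)x^4 - (5/2)x^3 + (9/2)x^2 + (3/2)x - 12

E_{-1} f = -(1/2)x^4 + (5/2)x^3 - (9/2)x^2 - (3/2)x + 12
(-E_{-1}) f = (1/2)x^4 - (5/2)x^3 + (9/2)x^2 + (3/2)x - 12


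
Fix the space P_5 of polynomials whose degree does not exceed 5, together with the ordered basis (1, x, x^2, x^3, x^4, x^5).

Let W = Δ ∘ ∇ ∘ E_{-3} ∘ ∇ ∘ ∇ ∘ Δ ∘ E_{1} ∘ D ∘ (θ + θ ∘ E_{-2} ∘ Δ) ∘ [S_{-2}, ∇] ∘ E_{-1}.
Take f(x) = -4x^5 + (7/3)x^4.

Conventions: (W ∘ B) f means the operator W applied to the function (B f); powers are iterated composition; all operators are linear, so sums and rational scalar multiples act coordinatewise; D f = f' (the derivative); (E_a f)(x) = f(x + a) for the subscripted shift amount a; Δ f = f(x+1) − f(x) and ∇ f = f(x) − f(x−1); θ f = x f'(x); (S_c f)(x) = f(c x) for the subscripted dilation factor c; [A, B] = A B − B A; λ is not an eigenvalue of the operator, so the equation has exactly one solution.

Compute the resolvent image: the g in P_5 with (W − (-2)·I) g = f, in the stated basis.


g(x) = -2x^5 + (7/6)x^4

write g with unknown coordinates in the stated basis and equate coefficients in (W − (-2)·I) g = f
solving from the highest basis element down gives g = -2x^5 + (7/6)x^4
check: W g = 0
so W g − (-2)·g = -4x^5 + (7/3)x^4 = f ✓


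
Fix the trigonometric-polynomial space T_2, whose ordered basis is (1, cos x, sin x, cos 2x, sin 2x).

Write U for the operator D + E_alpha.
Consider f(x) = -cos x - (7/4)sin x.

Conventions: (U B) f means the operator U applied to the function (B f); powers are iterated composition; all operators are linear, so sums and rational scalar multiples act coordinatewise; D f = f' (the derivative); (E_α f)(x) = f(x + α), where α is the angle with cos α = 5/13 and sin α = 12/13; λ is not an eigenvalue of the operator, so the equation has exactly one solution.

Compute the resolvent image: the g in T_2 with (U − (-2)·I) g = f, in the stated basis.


the result is g(x) = (51/488)cos x - (317/488)sin x

write g with unknown coordinates in the stated basis and equate coefficients in (U − (-2)·I) g = f
solving from the highest basis element down gives g = (51/488)cos x - (317/488)sin x
check: U g = -(295/244)cos x - (55/122)sin x
so U g − (-2)·g = -cos x - (7/4)sin x = f ✓


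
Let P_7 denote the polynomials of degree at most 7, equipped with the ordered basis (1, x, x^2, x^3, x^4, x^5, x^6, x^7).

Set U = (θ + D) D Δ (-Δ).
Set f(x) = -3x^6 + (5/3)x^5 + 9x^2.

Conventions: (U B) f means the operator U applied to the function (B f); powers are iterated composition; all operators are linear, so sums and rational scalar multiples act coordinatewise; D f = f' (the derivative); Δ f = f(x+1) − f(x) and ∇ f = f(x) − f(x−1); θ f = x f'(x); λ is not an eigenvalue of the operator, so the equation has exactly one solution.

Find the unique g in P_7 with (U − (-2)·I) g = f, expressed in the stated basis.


the result is g(x) = -(3/2)x^6 + (5/6)x^5 - 270x^3 - (1511/2)x^2 - 755x - 265

write g with unknown coordinates in the stated basis and equate coefficients in (U − (-2)·I) g = f
solving from the highest basis element down gives g = -(3/2)x^6 + (5/6)x^5 - 270x^3 - (1511/2)x^2 - 755x - 265
check: U g = 540x^3 + 1520x^2 + 1510x + 530
so U g − (-2)·g = -3x^6 + (5/3)x^5 + 9x^2 = f ✓


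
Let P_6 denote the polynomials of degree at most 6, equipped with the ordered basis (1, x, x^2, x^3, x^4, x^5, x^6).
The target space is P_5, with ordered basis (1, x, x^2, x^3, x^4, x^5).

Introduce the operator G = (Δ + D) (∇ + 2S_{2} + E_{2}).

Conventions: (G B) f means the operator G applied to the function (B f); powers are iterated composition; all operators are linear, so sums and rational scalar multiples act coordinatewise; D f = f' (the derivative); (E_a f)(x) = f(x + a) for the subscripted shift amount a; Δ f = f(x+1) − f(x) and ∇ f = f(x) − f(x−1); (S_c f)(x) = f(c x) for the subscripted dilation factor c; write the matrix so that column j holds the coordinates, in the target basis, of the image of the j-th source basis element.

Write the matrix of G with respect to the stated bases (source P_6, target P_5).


image of 1: 0
image of x: 10
image of x^2: 36x + 21
image of x^3: 102x^2 + 87x + 44
image of x^4: 264x^3 + 270x^2 + 240x + 135
image of x^5: 650x^4 + 770x^3 + 920x^2 + 835x + 350
image of x^6: 1548x^5 + 2115x^4 + 3120x^3 + 3465x^2 + 2484x + 993
each image's coordinates form column j of the matrix

the matrix is [[0, 10, 21, 44, 135, 350, 993]; [0, 0, 36, 87, 240, 835, 2484]; [0, 0, 0, 102, 270, 920, 3465]; [0, 0, 0, 0, 264, 770, 3120]; [0, 0, 0, 0, 0, 650, 2115]; [0, 0, 0, 0, 0, 0, 1548]] (rows listed top to bottom)


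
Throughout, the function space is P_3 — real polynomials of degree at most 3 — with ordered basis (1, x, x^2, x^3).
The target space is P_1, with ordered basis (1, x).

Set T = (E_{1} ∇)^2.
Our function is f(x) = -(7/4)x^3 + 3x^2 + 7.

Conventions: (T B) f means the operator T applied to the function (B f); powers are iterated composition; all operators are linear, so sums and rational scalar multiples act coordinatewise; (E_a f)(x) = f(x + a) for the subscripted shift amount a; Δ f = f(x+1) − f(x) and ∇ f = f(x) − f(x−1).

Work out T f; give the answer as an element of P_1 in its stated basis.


the image equals g(x) = -(21/2)x - 9/2

∇ f = -(21/4)x^2 + (45/4)x - 19/4
E_{1} ∇ f = -(21/4)x^2 + (3/4)x + 5/4
∇ (E_{1} ∇) f = -(21/2)x + 6
E_{1} ∇ (E_{1} ∇) f = -(21/2)x - 9/2


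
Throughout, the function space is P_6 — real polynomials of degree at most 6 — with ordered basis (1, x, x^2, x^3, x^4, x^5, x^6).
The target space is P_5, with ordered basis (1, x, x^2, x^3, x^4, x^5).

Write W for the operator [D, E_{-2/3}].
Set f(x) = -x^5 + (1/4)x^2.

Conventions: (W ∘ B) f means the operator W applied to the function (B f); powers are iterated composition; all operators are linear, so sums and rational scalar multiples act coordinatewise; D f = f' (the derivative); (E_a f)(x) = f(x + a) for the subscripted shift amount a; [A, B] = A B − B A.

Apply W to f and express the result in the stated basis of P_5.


E_{-2/3} f = -x^5 + (10/3)x^4 - (40/9)x^3 + (347/108)x^2 - (107/81)x + 59/243
D E_{-2/3} f = -5x^4 + (40/3)x^3 - (40/3)x^2 + (347/54)x - 107/81
D f = -5x^4 + (1/2)x
E_{-2/3} D f = -5x^4 + (40/3)x^3 - (40/3)x^2 + (347/54)x - 107/81
[D, E_{-2/3}] f = 0

the image equals g(x) = 0


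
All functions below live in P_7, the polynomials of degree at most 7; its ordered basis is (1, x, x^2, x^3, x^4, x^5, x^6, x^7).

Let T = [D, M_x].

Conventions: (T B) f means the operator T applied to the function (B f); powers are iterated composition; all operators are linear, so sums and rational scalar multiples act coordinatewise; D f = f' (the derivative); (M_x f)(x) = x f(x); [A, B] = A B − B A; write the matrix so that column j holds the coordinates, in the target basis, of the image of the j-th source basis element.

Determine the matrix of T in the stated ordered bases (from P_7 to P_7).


image of 1: 1
image of x: x
image of x^2: x^2
image of x^3: x^3
image of x^4: x^4
image of x^5: x^5
image of x^6: x^6
image of x^7: x^7
each image's coordinates form column j of the matrix

the matrix is [[1, 0, 0, 0, 0, 0, 0, 0]; [0, 1, 0, 0, 0, 0, 0, 0]; [0, 0, 1, 0, 0, 0, 0, 0]; [0, 0, 0, 1, 0, 0, 0, 0]; [0, 0, 0, 0, 1, 0, 0, 0]; [0, 0, 0, 0, 0, 1, 0, 0]; [0, 0, 0, 0, 0, 0, 1, 0]; [0, 0, 0, 0, 0, 0, 0, 1]] (rows listed top to bottom)


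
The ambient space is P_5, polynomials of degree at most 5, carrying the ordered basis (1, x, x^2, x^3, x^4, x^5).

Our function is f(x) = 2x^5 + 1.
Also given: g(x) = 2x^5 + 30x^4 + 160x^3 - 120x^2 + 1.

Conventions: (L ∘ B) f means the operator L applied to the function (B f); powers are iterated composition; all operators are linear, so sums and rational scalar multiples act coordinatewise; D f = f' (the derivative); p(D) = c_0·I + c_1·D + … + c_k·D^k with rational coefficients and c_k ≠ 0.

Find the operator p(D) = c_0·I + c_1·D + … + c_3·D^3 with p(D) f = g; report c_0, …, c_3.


p(D) = I + 3·D + 4·D^2 − D^3, i.e. c_0 = 1, c_1 = 3, c_2 = 4, c_3 = -1

D^0 f = 2x^5 + 1
D^1 f = 10x^4
D^2 f = 40x^3
D^3 f = 120x^2
matching coefficients of g against c_0 f + c_1 Df + … from the top degree down determines the c_i
solution: c_0 = 1, c_1 = 3, c_2 = 4, c_3 = -1


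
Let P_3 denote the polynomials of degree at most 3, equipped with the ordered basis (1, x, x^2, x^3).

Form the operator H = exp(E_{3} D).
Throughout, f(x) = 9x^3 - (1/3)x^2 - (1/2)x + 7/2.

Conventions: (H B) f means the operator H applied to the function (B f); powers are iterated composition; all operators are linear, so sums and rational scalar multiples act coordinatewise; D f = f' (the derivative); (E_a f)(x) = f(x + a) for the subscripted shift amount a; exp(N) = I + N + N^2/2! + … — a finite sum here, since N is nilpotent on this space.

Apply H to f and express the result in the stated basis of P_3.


the result is g(x) = 9x^3 + (80/3)x^2 + (1127/6)x + 1244/3

order-1 term: 27x^2 + (484/3)x + 481/2
order-2 term: 27x + 485/3
order-3 term: 9
the series for exp(E_{3} D) f terminates at order 3
exp(E_{3} D) f = 9x^3 + (80/3)x^2 + (1127/6)x + 1244/3
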